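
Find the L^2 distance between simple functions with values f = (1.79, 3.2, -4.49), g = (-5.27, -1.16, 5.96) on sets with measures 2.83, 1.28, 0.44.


Step 1: Compute differences f_i - g_i:
  1.79 - -5.27 = 7.06
  3.2 - -1.16 = 4.36
  -4.49 - 5.96 = -10.45
Step 2: Compute |diff|^2 * measure for each set:
  |7.06|^2 * 2.83 = 49.8436 * 2.83 = 141.057388
  |4.36|^2 * 1.28 = 19.0096 * 1.28 = 24.332288
  |-10.45|^2 * 0.44 = 109.2025 * 0.44 = 48.0491
Step 3: Sum = 213.438776
Step 4: ||f-g||_2 = (213.438776)^(1/2) = 14.609544


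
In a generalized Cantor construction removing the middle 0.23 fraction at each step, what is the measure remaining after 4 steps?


Step 1: At each step, fraction remaining = 1 - 0.23 = 0.77
Step 2: After 4 steps, measure = (0.77)^4
Step 3: Computing the power step by step:
  After step 1: 0.77
  After step 2: 0.5929
  After step 3: 0.456533
  After step 4: 0.35153
Result = 0.35153


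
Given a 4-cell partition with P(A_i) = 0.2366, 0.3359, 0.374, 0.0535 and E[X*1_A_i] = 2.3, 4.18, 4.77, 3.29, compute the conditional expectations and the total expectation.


For each cell A_i: E[X|A_i] = E[X*1_A_i] / P(A_i)
Step 1: E[X|A_1] = 2.3 / 0.2366 = 9.721048
Step 2: E[X|A_2] = 4.18 / 0.3359 = 12.44418
Step 3: E[X|A_3] = 4.77 / 0.374 = 12.754011
Step 4: E[X|A_4] = 3.29 / 0.0535 = 61.495327
Verification: E[X] = sum E[X*1_A_i] = 2.3 + 4.18 + 4.77 + 3.29 = 14.54


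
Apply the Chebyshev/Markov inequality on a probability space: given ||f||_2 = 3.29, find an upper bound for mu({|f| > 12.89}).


Chebyshev/Markov inequality: mu(|f| > eps) <= (||f||_p / eps)^p
Step 1: ||f||_2 / eps = 3.29 / 12.89 = 0.255237
Step 2: Raise to power p = 2:
  (0.255237)^2 = 0.065146
Step 3: Therefore mu(|f| > 12.89) <= 0.065146


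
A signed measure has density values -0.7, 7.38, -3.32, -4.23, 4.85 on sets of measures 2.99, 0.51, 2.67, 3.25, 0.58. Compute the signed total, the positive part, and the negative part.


Step 1: Compute signed measure on each set:
  Set 1: -0.7 * 2.99 = -2.093
  Set 2: 7.38 * 0.51 = 3.7638
  Set 3: -3.32 * 2.67 = -8.8644
  Set 4: -4.23 * 3.25 = -13.7475
  Set 5: 4.85 * 0.58 = 2.813
Step 2: Total signed measure = (-2.093) + (3.7638) + (-8.8644) + (-13.7475) + (2.813)
     = -18.1281
Step 3: Positive part mu+(X) = sum of positive contributions = 6.5768
Step 4: Negative part mu-(X) = |sum of negative contributions| = 24.7049


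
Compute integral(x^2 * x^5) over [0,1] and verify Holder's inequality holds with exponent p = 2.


Step 1: Exact integral of f*g = integral(x^7, 0, 1) = 1/8
     = 0.125
Step 2: Holder bound with p=2, q=2:
  ||f||_p = (integral x^4 dx)^(1/2) = (1/5)^(1/2) = 0.447214
  ||g||_q = (integral x^10 dx)^(1/2) = (1/11)^(1/2) = 0.301511
Step 3: Holder bound = ||f||_p * ||g||_q = 0.447214 * 0.301511 = 0.13484
Verification: 0.125 <= 0.13484 (Holder holds)


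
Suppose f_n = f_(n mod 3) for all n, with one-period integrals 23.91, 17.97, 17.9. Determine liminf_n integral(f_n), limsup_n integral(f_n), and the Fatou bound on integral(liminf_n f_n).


The sequence (integral(f_n)) is periodic with period 3, repeating the values 23.91, 17.97, 17.9 indefinitely.
Step 1: For a periodic sequence, every tail (a_m, a_(m+1), ...) contains all 3 period values infinitely often.
Step 2: Hence inf of every tail = min of the period values = min(23.91, 17.97, 17.9) = 17.9.
        liminf_n integral(f_n) = sup over m of (inf of tail from m) = 17.9.
Step 3: Similarly sup of every tail = max of the period values = 23.91.
        limsup_n integral(f_n) = 23.91.
Step 4: Fatou's lemma: integral(liminf_n f_n) <= liminf_n integral(f_n) = 17.9.
        So the integral of the pointwise liminf is at most 17.9.


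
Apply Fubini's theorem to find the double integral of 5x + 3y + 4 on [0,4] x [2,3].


By Fubini, integrate in x first, then y.
Step 1: Fix y, integrate over x in [0,4]:
  integral(5x + 3y + 4, x=0..4)
  = 5*(4^2 - 0^2)/2 + (3y + 4)*(4 - 0)
  = 40 + (3y + 4)*4
  = 40 + 12y + 16
  = 56 + 12y
Step 2: Integrate over y in [2,3]:
  integral(56 + 12y, y=2..3)
  = 56*1 + 12*(3^2 - 2^2)/2
  = 56 + 30
  = 86


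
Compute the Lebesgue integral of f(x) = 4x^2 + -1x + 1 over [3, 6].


The Lebesgue integral of a Riemann-integrable function agrees with the Riemann integral.
Antiderivative F(x) = (4/3)x^3 + (-1/2)x^2 + 1x
F(6) = (4/3)*6^3 + (-1/2)*6^2 + 1*6
     = (4/3)*216 + (-1/2)*36 + 1*6
     = 288 + -18 + 6
     = 276
F(3) = 34.5
Integral = F(6) - F(3) = 276 - 34.5 = 241.5


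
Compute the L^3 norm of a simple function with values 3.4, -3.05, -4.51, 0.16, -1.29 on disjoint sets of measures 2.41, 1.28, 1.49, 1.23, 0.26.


Step 1: Compute |f_i|^3 for each value:
  |3.4|^3 = 39.304
  |-3.05|^3 = 28.372625
  |-4.51|^3 = 91.733851
  |0.16|^3 = 0.004096
  |-1.29|^3 = 2.146689
Step 2: Multiply by measures and sum:
  39.304 * 2.41 = 94.72264
  28.372625 * 1.28 = 36.31696
  91.733851 * 1.49 = 136.683438
  0.004096 * 1.23 = 0.005038
  2.146689 * 0.26 = 0.558139
Sum = 94.72264 + 36.31696 + 136.683438 + 0.005038 + 0.558139 = 268.286215
Step 3: Take the p-th root:
||f||_3 = (268.286215)^(1/3) = 6.4496


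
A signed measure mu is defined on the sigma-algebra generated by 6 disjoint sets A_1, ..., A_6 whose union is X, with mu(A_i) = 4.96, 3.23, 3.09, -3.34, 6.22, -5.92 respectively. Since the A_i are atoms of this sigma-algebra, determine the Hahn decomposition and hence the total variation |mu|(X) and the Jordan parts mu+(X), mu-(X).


Step 1: Every measurable set is a union of atoms (the cells / points), so a Hahn decomposition is
  obtained by grouping atoms by sign: P = union of atoms with mu > 0, N = union of the remaining atoms.
  Atoms in P (indices): 1, 2, 3, 5;  atoms in N (indices): 4, 6
  Positive values: 4.96, 3.23, 3.09, 6.22
  Negative values: -3.34, -5.92
Step 2: mu+(X) = mu(P) = sum of positive atom values = 17.5
Step 3: mu-(X) = -mu(N) = sum of |negative atom values| = 9.26
Step 4: |mu|(X) = mu+(X) + mu-(X) = 17.5 + 9.26 = 26.76


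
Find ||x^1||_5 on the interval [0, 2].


Step 1: ||f||_5 = (integral_0^2 |x^1|^5 dx)^(1/5)
     = (integral_0^2 x^5 dx)^(1/5)
Step 2: integral_0^2 x^5 dx = [x^6/(6)] from 0 to 2 = 2^6/6
     = 64/6 = 10.666667
Step 3: ||f||_5 = (10.666667)^(1/5) = 1.605483


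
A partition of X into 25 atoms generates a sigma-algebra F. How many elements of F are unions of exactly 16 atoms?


Each element of F is a union of some subset of the 25 atoms.
Elements that are unions of exactly 16 atoms correspond to 16-element subsets of the 25 atoms.
Count = C(25, 16) = 25! / (16! * 9!) = 2042975.


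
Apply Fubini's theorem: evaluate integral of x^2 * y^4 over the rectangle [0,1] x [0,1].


By Fubini's theorem, the double integral factors as a product of single integrals:
Step 1: integral_0^1 x^2 dx = [x^3/3] from 0 to 1
     = 1^3/3 = 0.333333
Step 2: integral_0^1 y^4 dy = [y^5/5] from 0 to 1
     = 1^5/5 = 0.2
Step 3: Double integral = 0.333333 * 0.2 = 0.066667


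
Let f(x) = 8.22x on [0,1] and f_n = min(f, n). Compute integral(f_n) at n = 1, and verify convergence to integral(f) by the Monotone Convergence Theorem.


f(x) = 8.22x on [0,1]; f_n(x) = min(8.22x, n). At n = 1:
Step 1: f(x) reaches 1 at x = 1/8.22 = 0.121655
Step 2: integral(f_1) = integral(8.22x, 0, 0.121655) + integral(1, 0.121655, 1)
       = 8.22*0.121655^2/2 + 1*(1 - 0.121655)
       = 0.060827 + 0.878345
       = 0.939173
Step 3: As n -> infinity, f_n increases to f, so by MCT integral(f_n) -> integral(f) = 8.22/2 = 4.11.
Convergence: integral(f_1) = 0.939173 -> 4.11 as n -> infinity


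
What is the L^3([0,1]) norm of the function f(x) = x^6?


Step 1: ||f||_3 = (integral_0^1 |x^6|^3 dx)^(1/3)
     = (integral_0^1 x^18 dx)^(1/3)
Step 2: integral_0^1 x^18 dx = [x^19/(19)] from 0 to 1 = 1^19/19
     = 1/19 = 0.052632
Step 3: ||f||_3 = (0.052632)^(1/3) = 0.374756


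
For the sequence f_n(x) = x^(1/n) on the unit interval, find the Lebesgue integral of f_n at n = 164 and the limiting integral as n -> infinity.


At n = 164: f_164(x) = x^(1/164).
Step 1: integral(x^(1/164), 0, 1) = [x^(1/164+1) / (1/164+1)] from 0 to 1
     = 1 / (1/164 + 1) = 1 / ((164+1)/164) = 164/(164+1)
     = 164/165 = 0.993939
Step 2: As n -> infinity, f_n(x) = x^(1/n) -> 1 for x in (0,1], and f_n is increasing in n.
By MCT, lim_n integral(f_n) = integral(lim_n f_n) = integral(1, 0, 1) = 1.
Step 3: Verify convergence: 164/165 = 0.993939 -> 1


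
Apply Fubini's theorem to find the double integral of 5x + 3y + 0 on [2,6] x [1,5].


By Fubini, integrate in x first, then y.
Step 1: Fix y, integrate over x in [2,6]:
  integral(5x + 3y + 0, x=2..6)
  = 5*(6^2 - 2^2)/2 + (3y + 0)*(6 - 2)
  = 80 + (3y + 0)*4
  = 80 + 12y + 0
  = 80 + 12y
Step 2: Integrate over y in [1,5]:
  integral(80 + 12y, y=1..5)
  = 80*4 + 12*(5^2 - 1^2)/2
  = 320 + 144
  = 464


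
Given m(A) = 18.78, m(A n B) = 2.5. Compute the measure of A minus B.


m(A \ B) = m(A) - m(A n B)
= 18.78 - 2.5
= 16.28


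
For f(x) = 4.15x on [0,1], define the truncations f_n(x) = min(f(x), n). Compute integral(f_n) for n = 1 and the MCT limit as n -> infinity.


f(x) = 4.15x on [0,1]; f_n(x) = min(4.15x, n). At n = 1:
Step 1: f(x) reaches 1 at x = 1/4.15 = 0.240964
Step 2: integral(f_1) = integral(4.15x, 0, 0.240964) + integral(1, 0.240964, 1)
       = 4.15*0.240964^2/2 + 1*(1 - 0.240964)
       = 0.120482 + 0.759036
       = 0.879518
Step 3: As n -> infinity, f_n increases to f, so by MCT integral(f_n) -> integral(f) = 4.15/2 = 2.075.
Convergence: integral(f_1) = 0.879518 -> 2.075 as n -> infinity


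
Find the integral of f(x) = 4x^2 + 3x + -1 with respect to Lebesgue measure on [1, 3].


The Lebesgue integral of a Riemann-integrable function agrees with the Riemann integral.
Antiderivative F(x) = (4/3)x^3 + (3/2)x^2 + -1x
F(3) = (4/3)*3^3 + (3/2)*3^2 + -1*3
     = (4/3)*27 + (3/2)*9 + -1*3
     = 36 + 13.5 + -3
     = 46.5
F(1) = 1.833333
Integral = F(3) - F(1) = 46.5 - 1.833333 = 44.666667


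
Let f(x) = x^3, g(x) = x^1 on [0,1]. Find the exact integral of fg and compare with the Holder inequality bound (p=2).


Step 1: Exact integral of f*g = integral(x^4, 0, 1) = 1/5
     = 0.2
Step 2: Holder bound with p=2, q=2:
  ||f||_p = (integral x^6 dx)^(1/2) = (1/7)^(1/2) = 0.377964
  ||g||_q = (integral x^2 dx)^(1/2) = (1/3)^(1/2) = 0.57735
Step 3: Holder bound = ||f||_p * ||g||_q = 0.377964 * 0.57735 = 0.218218
Verification: 0.2 <= 0.218218 (Holder holds)


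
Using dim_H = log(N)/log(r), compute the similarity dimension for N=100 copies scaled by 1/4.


For a self-similar set with N copies scaled by 1/r:
dim_H = log(N)/log(r) = log(100)/log(4)
= 4.60517/1.386294
= 3.321928


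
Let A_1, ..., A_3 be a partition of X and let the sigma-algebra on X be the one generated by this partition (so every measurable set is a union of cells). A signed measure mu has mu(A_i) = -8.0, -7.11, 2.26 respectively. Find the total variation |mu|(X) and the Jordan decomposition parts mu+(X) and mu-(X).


Step 1: Every measurable set is a union of atoms (the cells / points), so a Hahn decomposition is
  obtained by grouping atoms by sign: P = union of atoms with mu > 0, N = union of the remaining atoms.
  Atoms in P (indices): 3;  atoms in N (indices): 1, 2
  Positive values: 2.26
  Negative values: -8, -7.11
Step 2: mu+(X) = mu(P) = sum of positive atom values = 2.26
Step 3: mu-(X) = -mu(N) = sum of |negative atom values| = 15.11
Step 4: |mu|(X) = mu+(X) + mu-(X) = 2.26 + 15.11 = 17.37


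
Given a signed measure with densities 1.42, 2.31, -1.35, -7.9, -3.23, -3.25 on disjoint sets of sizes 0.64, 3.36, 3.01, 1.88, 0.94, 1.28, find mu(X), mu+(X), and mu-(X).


Step 1: Compute signed measure on each set:
  Set 1: 1.42 * 0.64 = 0.9088
  Set 2: 2.31 * 3.36 = 7.7616
  Set 3: -1.35 * 3.01 = -4.0635
  Set 4: -7.9 * 1.88 = -14.852
  Set 5: -3.23 * 0.94 = -3.0362
  Set 6: -3.25 * 1.28 = -4.16
Step 2: Total signed measure = (0.9088) + (7.7616) + (-4.0635) + (-14.852) + (-3.0362) + (-4.16)
     = -17.4413
Step 3: Positive part mu+(X) = sum of positive contributions = 8.6704
Step 4: Negative part mu-(X) = |sum of negative contributions| = 26.1117


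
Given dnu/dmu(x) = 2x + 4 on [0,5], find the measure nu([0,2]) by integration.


nu(A) = integral_A (dnu/dmu) dmu = integral_0^2 (2x + 4) dx
Step 1: Antiderivative F(x) = (2/2)x^2 + 4x
Step 2: F(2) = (2/2)*2^2 + 4*2 = 4 + 8 = 12
Step 3: F(0) = (2/2)*0^2 + 4*0 = 0.0 + 0 = 0.0
Step 4: nu([0,2]) = F(2) - F(0) = 12 - 0.0 = 12


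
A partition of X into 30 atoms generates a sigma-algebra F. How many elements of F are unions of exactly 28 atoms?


Each element of F is a union of some subset of the 30 atoms.
Elements that are unions of exactly 28 atoms correspond to 28-element subsets of the 30 atoms.
Count = C(30, 28) = 30! / (28! * 2!) = 435.


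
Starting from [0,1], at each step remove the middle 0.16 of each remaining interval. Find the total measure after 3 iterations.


Step 1: At each step, fraction remaining = 1 - 0.16 = 0.84
Step 2: After 3 steps, measure = (0.84)^3
Step 3: Computing the power step by step:
  After step 1: 0.84
  After step 2: 0.7056
  After step 3: 0.592704
Result = 0.592704


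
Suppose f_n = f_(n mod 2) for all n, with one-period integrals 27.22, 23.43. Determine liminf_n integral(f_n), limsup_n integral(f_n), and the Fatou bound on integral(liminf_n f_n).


The sequence (integral(f_n)) is periodic with period 2, repeating the values 27.22, 23.43 indefinitely.
Step 1: For a periodic sequence, every tail (a_m, a_(m+1), ...) contains all 2 period values infinitely often.
Step 2: Hence inf of every tail = min of the period values = min(27.22, 23.43) = 23.43.
        liminf_n integral(f_n) = sup over m of (inf of tail from m) = 23.43.
Step 3: Similarly sup of every tail = max of the period values = 27.22.
        limsup_n integral(f_n) = 27.22.
Step 4: Fatou's lemma: integral(liminf_n f_n) <= liminf_n integral(f_n) = 23.43.
        So the integral of the pointwise liminf is at most 23.43.


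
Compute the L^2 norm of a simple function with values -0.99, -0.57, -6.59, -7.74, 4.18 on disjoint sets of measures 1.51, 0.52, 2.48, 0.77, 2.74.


Step 1: Compute |f_i|^2 for each value:
  |-0.99|^2 = 0.9801
  |-0.57|^2 = 0.3249
  |-6.59|^2 = 43.4281
  |-7.74|^2 = 59.9076
  |4.18|^2 = 17.4724
Step 2: Multiply by measures and sum:
  0.9801 * 1.51 = 1.479951
  0.3249 * 0.52 = 0.168948
  43.4281 * 2.48 = 107.701688
  59.9076 * 0.77 = 46.128852
  17.4724 * 2.74 = 47.874376
Sum = 1.479951 + 0.168948 + 107.701688 + 46.128852 + 47.874376 = 203.353815
Step 3: Take the p-th root:
||f||_2 = (203.353815)^(1/2) = 14.260218


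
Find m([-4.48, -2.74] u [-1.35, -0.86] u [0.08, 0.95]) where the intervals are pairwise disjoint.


For pairwise disjoint intervals, m(union) = sum of lengths.
= (-2.74 - -4.48) + (-0.86 - -1.35) + (0.95 - 0.08)
= 1.74 + 0.49 + 0.87
= 3.1


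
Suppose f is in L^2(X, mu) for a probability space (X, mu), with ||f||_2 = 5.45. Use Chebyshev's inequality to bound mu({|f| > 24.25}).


Chebyshev/Markov inequality: mu(|f| > eps) <= (||f||_p / eps)^p
Step 1: ||f||_2 / eps = 5.45 / 24.25 = 0.224742
Step 2: Raise to power p = 2:
  (0.224742)^2 = 0.050509
Step 3: Therefore mu(|f| > 24.25) <= 0.050509


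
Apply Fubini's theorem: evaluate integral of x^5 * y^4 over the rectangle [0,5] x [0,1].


By Fubini's theorem, the double integral factors as a product of single integrals:
Step 1: integral_0^5 x^5 dx = [x^6/6] from 0 to 5
     = 5^6/6 = 2604.166667
Step 2: integral_0^1 y^4 dy = [y^5/5] from 0 to 1
     = 1^5/5 = 0.2
Step 3: Double integral = 2604.166667 * 0.2 = 520.833333


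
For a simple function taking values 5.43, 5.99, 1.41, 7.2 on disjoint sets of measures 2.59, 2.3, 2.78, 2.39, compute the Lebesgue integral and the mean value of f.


Step 1: Integral = sum(value_i * measure_i)
= 5.43*2.59 + 5.99*2.3 + 1.41*2.78 + 7.2*2.39
= 14.0637 + 13.777 + 3.9198 + 17.208
= 48.9685
Step 2: Total measure of domain = 2.59 + 2.3 + 2.78 + 2.39 = 10.06
Step 3: Average value = 48.9685 / 10.06 = 4.867644


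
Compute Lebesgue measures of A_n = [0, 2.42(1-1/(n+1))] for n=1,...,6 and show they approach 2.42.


By continuity of measure from below: if A_n increases to A, then m(A_n) -> m(A).
Here A = [0, 2.42], so m(A) = 2.42
Step 1: a_1 = 2.42*(1 - 1/2) = 1.21, m(A_1) = 1.21
Step 2: a_2 = 2.42*(1 - 1/3) = 1.6133, m(A_2) = 1.6133
Step 3: a_3 = 2.42*(1 - 1/4) = 1.815, m(A_3) = 1.815
Step 4: a_4 = 2.42*(1 - 1/5) = 1.936, m(A_4) = 1.936
Step 5: a_5 = 2.42*(1 - 1/6) = 2.0167, m(A_5) = 2.0167
Step 6: a_6 = 2.42*(1 - 1/7) = 2.0743, m(A_6) = 2.0743
Limit: m(A_n) -> m([0,2.42]) = 2.42


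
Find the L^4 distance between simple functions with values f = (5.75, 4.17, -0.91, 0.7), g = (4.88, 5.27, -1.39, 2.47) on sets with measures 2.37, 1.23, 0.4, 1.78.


Step 1: Compute differences f_i - g_i:
  5.75 - 4.88 = 0.87
  4.17 - 5.27 = -1.1
  -0.91 - -1.39 = 0.48
  0.7 - 2.47 = -1.77
Step 2: Compute |diff|^4 * measure for each set:
  |0.87|^4 * 2.37 = 0.572898 * 2.37 = 1.357767
  |-1.1|^4 * 1.23 = 1.4641 * 1.23 = 1.800843
  |0.48|^4 * 0.4 = 0.053084 * 0.4 = 0.021234
  |-1.77|^4 * 1.78 = 9.815062 * 1.78 = 17.470811
Step 3: Sum = 20.650655
Step 4: ||f-g||_4 = (20.650655)^(1/4) = 2.131736


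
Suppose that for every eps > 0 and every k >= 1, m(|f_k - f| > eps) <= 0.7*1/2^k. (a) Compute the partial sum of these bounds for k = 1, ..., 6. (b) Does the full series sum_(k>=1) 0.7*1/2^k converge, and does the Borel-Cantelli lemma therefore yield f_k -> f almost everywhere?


Step 1: List the terms 0.7*1/2^k for k = 1 to 6:
  k=1: 0.35
  k=2: 0.175
  k=3: 0.0875
  k=4: 0.04375
  k=5: 0.021875
  k=6: 0.010937
Step 2: Partial sum = 0.35 + 0.175 + 0.0875 + 0.04375 + 0.021875 + 0.010937
     = 0.689062
Step 3: The full series sum_(k>=1) 0.7*1/2^k converges (geometric series with ratio 1/2 < 1; a constant multiple of a convergent series converges).
Step 4: Fix eps > 0. Since sum_k m(|f_k - f| > eps) < infinity, the Borel-Cantelli lemma gives
        m(limsup_k {|f_k - f| > eps}) = 0, i.e. for a.e. x, |f_k(x) - f(x)| <= eps for all large k.
        Applying this with eps = 1/j for j = 1, 2, ... and intersecting the countably many full-measure sets,
        for a.e. x we get limsup_k |f_k(x) - f(x)| <= 1/j for every j, hence f_k -> f almost everywhere.
Conclusion: series converges; Borel-Cantelli yields f_k -> f a.e.


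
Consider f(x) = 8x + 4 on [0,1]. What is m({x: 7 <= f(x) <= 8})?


f^(-1)([7, 8]) = {x : 7 <= 8x + 4 <= 8}
Solving: (7 - 4)/8 <= x <= (8 - 4)/8
= [0.375, 0.5]
Intersecting with [0,1]: [0.375, 0.5]
Measure = 0.5 - 0.375 = 0.125


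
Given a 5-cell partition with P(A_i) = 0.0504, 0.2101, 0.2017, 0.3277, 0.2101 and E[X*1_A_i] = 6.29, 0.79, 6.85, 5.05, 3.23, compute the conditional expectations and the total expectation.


For each cell A_i: E[X|A_i] = E[X*1_A_i] / P(A_i)
Step 1: E[X|A_1] = 6.29 / 0.0504 = 124.801587
Step 2: E[X|A_2] = 0.79 / 0.2101 = 3.760114
Step 3: E[X|A_3] = 6.85 / 0.2017 = 33.961329
Step 4: E[X|A_4] = 5.05 / 0.3277 = 15.410436
Step 5: E[X|A_5] = 3.23 / 0.2101 = 15.373632
Verification: E[X] = sum E[X*1_A_i] = 6.29 + 0.79 + 6.85 + 5.05 + 3.23 = 22.21


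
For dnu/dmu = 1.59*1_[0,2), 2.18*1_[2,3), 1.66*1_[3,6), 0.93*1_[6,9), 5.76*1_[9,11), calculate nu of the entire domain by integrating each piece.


Integrate each piece of the Radon-Nikodym derivative:
Step 1: integral_0^2 1.59 dx = 1.59*(2-0) = 1.59*2 = 3.18
Step 2: integral_2^3 2.18 dx = 2.18*(3-2) = 2.18*1 = 2.18
Step 3: integral_3^6 1.66 dx = 1.66*(6-3) = 1.66*3 = 4.98
Step 4: integral_6^9 0.93 dx = 0.93*(9-6) = 0.93*3 = 2.79
Step 5: integral_9^11 5.76 dx = 5.76*(11-9) = 5.76*2 = 11.52
Total: 3.18 + 2.18 + 4.98 + 2.79 + 11.52 = 24.65


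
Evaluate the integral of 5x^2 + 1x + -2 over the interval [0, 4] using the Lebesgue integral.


The Lebesgue integral of a Riemann-integrable function agrees with the Riemann integral.
Antiderivative F(x) = (5/3)x^3 + (1/2)x^2 + -2x
F(4) = (5/3)*4^3 + (1/2)*4^2 + -2*4
     = (5/3)*64 + (1/2)*16 + -2*4
     = 106.666667 + 8 + -8
     = 106.666667
F(0) = 0.0
Integral = F(4) - F(0) = 106.666667 - 0.0 = 106.666667


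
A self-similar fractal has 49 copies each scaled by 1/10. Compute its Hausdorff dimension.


For a self-similar set with N copies scaled by 1/r:
dim_H = log(N)/log(r) = log(49)/log(10)
= 3.89182/2.302585
= 1.690196


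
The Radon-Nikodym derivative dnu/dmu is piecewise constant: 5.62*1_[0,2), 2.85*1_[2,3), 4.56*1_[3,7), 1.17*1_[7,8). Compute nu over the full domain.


Integrate each piece of the Radon-Nikodym derivative:
Step 1: integral_0^2 5.62 dx = 5.62*(2-0) = 5.62*2 = 11.24
Step 2: integral_2^3 2.85 dx = 2.85*(3-2) = 2.85*1 = 2.85
Step 3: integral_3^7 4.56 dx = 4.56*(7-3) = 4.56*4 = 18.24
Step 4: integral_7^8 1.17 dx = 1.17*(8-7) = 1.17*1 = 1.17
Total: 11.24 + 2.85 + 18.24 + 1.17 = 33.5


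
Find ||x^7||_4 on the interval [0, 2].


Step 1: ||f||_4 = (integral_0^2 |x^7|^4 dx)^(1/4)
     = (integral_0^2 x^28 dx)^(1/4)
Step 2: integral_0^2 x^28 dx = [x^29/(29)] from 0 to 2 = 2^29/29
     = 536870912/29 = 1.851279e+07
Step 3: ||f||_4 = (1.851279e+07)^(1/4) = 65.594582


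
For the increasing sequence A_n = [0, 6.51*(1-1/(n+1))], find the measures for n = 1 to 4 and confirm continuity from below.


By continuity of measure from below: if A_n increases to A, then m(A_n) -> m(A).
Here A = [0, 6.51], so m(A) = 6.51
Step 1: a_1 = 6.51*(1 - 1/2) = 3.255, m(A_1) = 3.255
Step 2: a_2 = 6.51*(1 - 1/3) = 4.34, m(A_2) = 4.34
Step 3: a_3 = 6.51*(1 - 1/4) = 4.8825, m(A_3) = 4.8825
Step 4: a_4 = 6.51*(1 - 1/5) = 5.208, m(A_4) = 5.208
Limit: m(A_n) -> m([0,6.51]) = 6.51


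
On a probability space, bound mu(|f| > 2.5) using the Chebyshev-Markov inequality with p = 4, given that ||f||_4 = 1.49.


Chebyshev/Markov inequality: mu(|f| > eps) <= (||f||_p / eps)^p
Step 1: ||f||_4 / eps = 1.49 / 2.5 = 0.596
Step 2: Raise to power p = 4:
  (0.596)^4 = 0.126178
Step 3: Therefore mu(|f| > 2.5) <= 0.126178


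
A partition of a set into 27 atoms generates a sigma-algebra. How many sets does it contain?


Each element of the sigma-algebra is a union of some subset of the 27 atoms.
The number of such subsets is 2^27 = 134217728.


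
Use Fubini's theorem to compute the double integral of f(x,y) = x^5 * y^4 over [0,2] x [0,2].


By Fubini's theorem, the double integral factors as a product of single integrals:
Step 1: integral_0^2 x^5 dx = [x^6/6] from 0 to 2
     = 2^6/6 = 10.666667
Step 2: integral_0^2 y^4 dy = [y^5/5] from 0 to 2
     = 2^5/5 = 6.4
Step 3: Double integral = 10.666667 * 6.4 = 68.266667


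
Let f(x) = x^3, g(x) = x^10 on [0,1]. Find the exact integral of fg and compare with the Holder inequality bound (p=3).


Step 1: Exact integral of f*g = integral(x^13, 0, 1) = 1/14
     = 0.071429
Step 2: Holder bound with p=3, q=1.5:
  ||f||_p = (integral x^9 dx)^(1/3) = (1/10)^(1/3) = 0.464159
  ||g||_q = (integral x^15 dx)^(1/1.5) = (1/16)^(1/1.5) = 0.15749
Step 3: Holder bound = ||f||_p * ||g||_q = 0.464159 * 0.15749 = 0.0731
Verification: 0.071429 <= 0.0731 (Holder holds)


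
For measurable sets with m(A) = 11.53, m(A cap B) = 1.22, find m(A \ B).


m(A \ B) = m(A) - m(A n B)
= 11.53 - 1.22
= 10.31


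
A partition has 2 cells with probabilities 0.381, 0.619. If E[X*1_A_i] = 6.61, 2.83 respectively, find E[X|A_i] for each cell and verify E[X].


For each cell A_i: E[X|A_i] = E[X*1_A_i] / P(A_i)
Step 1: E[X|A_1] = 6.61 / 0.381 = 17.349081
Step 2: E[X|A_2] = 2.83 / 0.619 = 4.57189
Verification: E[X] = sum E[X*1_A_i] = 6.61 + 2.83 = 9.44


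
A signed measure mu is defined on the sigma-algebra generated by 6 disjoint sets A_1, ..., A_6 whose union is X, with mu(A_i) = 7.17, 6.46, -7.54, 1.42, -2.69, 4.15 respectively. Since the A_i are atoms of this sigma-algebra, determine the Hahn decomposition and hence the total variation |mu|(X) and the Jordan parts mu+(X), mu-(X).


Step 1: Every measurable set is a union of atoms (the cells / points), so a Hahn decomposition is
  obtained by grouping atoms by sign: P = union of atoms with mu > 0, N = union of the remaining atoms.
  Atoms in P (indices): 1, 2, 4, 6;  atoms in N (indices): 3, 5
  Positive values: 7.17, 6.46, 1.42, 4.15
  Negative values: -7.54, -2.69
Step 2: mu+(X) = mu(P) = sum of positive atom values = 19.2
Step 3: mu-(X) = -mu(N) = sum of |negative atom values| = 10.23
Step 4: |mu|(X) = mu+(X) + mu-(X) = 19.2 + 10.23 = 29.43


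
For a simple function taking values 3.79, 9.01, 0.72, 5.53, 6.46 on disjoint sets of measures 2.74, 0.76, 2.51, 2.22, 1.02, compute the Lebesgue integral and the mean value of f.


Step 1: Integral = sum(value_i * measure_i)
= 3.79*2.74 + 9.01*0.76 + 0.72*2.51 + 5.53*2.22 + 6.46*1.02
= 10.3846 + 6.8476 + 1.8072 + 12.2766 + 6.5892
= 37.9052
Step 2: Total measure of domain = 2.74 + 0.76 + 2.51 + 2.22 + 1.02 = 9.25
Step 3: Average value = 37.9052 / 9.25 = 4.097859


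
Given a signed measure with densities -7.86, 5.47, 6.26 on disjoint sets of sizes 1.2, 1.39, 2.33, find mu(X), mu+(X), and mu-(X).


Step 1: Compute signed measure on each set:
  Set 1: -7.86 * 1.2 = -9.432
  Set 2: 5.47 * 1.39 = 7.6033
  Set 3: 6.26 * 2.33 = 14.5858
Step 2: Total signed measure = (-9.432) + (7.6033) + (14.5858)
     = 12.7571
Step 3: Positive part mu+(X) = sum of positive contributions = 22.1891
Step 4: Negative part mu-(X) = |sum of negative contributions| = 9.432


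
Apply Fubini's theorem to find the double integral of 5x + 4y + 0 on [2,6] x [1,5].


By Fubini, integrate in x first, then y.
Step 1: Fix y, integrate over x in [2,6]:
  integral(5x + 4y + 0, x=2..6)
  = 5*(6^2 - 2^2)/2 + (4y + 0)*(6 - 2)
  = 80 + (4y + 0)*4
  = 80 + 16y + 0
  = 80 + 16y
Step 2: Integrate over y in [1,5]:
  integral(80 + 16y, y=1..5)
  = 80*4 + 16*(5^2 - 1^2)/2
  = 320 + 192
  = 512


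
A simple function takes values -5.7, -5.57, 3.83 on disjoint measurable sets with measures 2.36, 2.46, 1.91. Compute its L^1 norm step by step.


Step 1: Compute |f_i|^1 for each value:
  |-5.7|^1 = 5.7
  |-5.57|^1 = 5.57
  |3.83|^1 = 3.83
Step 2: Multiply by measures and sum:
  5.7 * 2.36 = 13.452
  5.57 * 2.46 = 13.7022
  3.83 * 1.91 = 7.3153
Sum = 13.452 + 13.7022 + 7.3153 = 34.4695
Step 3: Take the p-th root:
||f||_1 = (34.4695)^(1/1) = 34.4695


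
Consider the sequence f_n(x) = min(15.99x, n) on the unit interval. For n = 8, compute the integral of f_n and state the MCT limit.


f(x) = 15.99x on [0,1]; f_n(x) = min(15.99x, n). At n = 8:
Step 1: f(x) reaches 8 at x = 8/15.99 = 0.500313
Step 2: integral(f_8) = integral(15.99x, 0, 0.500313) + integral(8, 0.500313, 1)
       = 15.99*0.500313^2/2 + 8*(1 - 0.500313)
       = 2.001251 + 3.997498
       = 5.998749
Step 3: As n -> infinity, f_n increases to f, so by MCT integral(f_n) -> integral(f) = 15.99/2 = 7.995.
Convergence: integral(f_8) = 5.998749 -> 7.995 as n -> infinity


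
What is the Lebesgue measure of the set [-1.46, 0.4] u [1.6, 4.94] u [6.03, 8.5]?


For pairwise disjoint intervals, m(union) = sum of lengths.
= (0.4 - -1.46) + (4.94 - 1.6) + (8.5 - 6.03)
= 1.86 + 3.34 + 2.47
= 7.67


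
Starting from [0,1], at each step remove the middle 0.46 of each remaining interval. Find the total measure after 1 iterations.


Step 1: At each step, fraction remaining = 1 - 0.46 = 0.54
Step 2: After 1 steps, measure = (0.54)^1
Step 3: Computing the power step by step:
  After step 1: 0.54
Result = 0.54


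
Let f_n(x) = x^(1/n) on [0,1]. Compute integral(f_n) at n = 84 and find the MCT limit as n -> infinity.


At n = 84: f_84(x) = x^(1/84).
Step 1: integral(x^(1/84), 0, 1) = [x^(1/84+1) / (1/84+1)] from 0 to 1
     = 1 / (1/84 + 1) = 1 / ((84+1)/84) = 84/(84+1)
     = 84/85 = 0.988235
Step 2: As n -> infinity, f_n(x) = x^(1/n) -> 1 for x in (0,1], and f_n is increasing in n.
By MCT, lim_n integral(f_n) = integral(lim_n f_n) = integral(1, 0, 1) = 1.
Step 3: Verify convergence: 84/85 = 0.988235 -> 1


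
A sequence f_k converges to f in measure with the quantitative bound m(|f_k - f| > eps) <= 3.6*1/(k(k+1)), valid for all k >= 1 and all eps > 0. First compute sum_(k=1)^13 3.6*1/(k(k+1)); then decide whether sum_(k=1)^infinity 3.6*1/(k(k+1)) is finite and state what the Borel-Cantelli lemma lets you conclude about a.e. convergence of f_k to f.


Step 1: List the terms 3.6*1/(k(k+1)) for k = 1 to 13:
  k=1: 1.8
  k=2: 0.6
  k=3: 0.3
  k=4: 0.18
  k=5: 0.12
  k=6: 0.085714
  k=7: 0.064286
  k=8: 0.05
  k=9: 0.04
  k=10: 0.032727
  k=11: 0.027273
  k=12: 0.023077
  k=13: 0.01978
Step 2: Partial sum = 1.8 + 0.6 + 0.3 + 0.18 + 0.12 + 0.085714 + 0.064286 + 0.05 + 0.04 + 0.032727 + 0.027273 + 0.023077 + 0.01978
     = 3.342857
Step 3: The full series sum_(k>=1) 3.6*1/(k(k+1)) converges (telescoping series sum 1/(k(k+1)) = 1; a constant multiple of a convergent series converges).
Step 4: Fix eps > 0. Since sum_k m(|f_k - f| > eps) < infinity, the Borel-Cantelli lemma gives
        m(limsup_k {|f_k - f| > eps}) = 0, i.e. for a.e. x, |f_k(x) - f(x)| <= eps for all large k.
        Applying this with eps = 1/j for j = 1, 2, ... and intersecting the countably many full-measure sets,
        for a.e. x we get limsup_k |f_k(x) - f(x)| <= 1/j for every j, hence f_k -> f almost everywhere.
Conclusion: series converges; Borel-Cantelli yields f_k -> f a.e.


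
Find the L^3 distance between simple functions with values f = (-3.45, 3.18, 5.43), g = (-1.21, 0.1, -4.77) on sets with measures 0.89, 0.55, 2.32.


Step 1: Compute differences f_i - g_i:
  -3.45 - -1.21 = -2.24
  3.18 - 0.1 = 3.08
  5.43 - -4.77 = 10.2
Step 2: Compute |diff|^3 * measure for each set:
  |-2.24|^3 * 0.89 = 11.239424 * 0.89 = 10.003087
  |3.08|^3 * 0.55 = 29.218112 * 0.55 = 16.069962
  |10.2|^3 * 2.32 = 1061.208 * 2.32 = 2462.00256
Step 3: Sum = 2488.075609
Step 4: ||f-g||_3 = (2488.075609)^(1/3) = 13.550475


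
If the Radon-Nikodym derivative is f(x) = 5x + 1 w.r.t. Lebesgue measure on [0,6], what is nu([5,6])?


nu(A) = integral_A (dnu/dmu) dmu = integral_5^6 (5x + 1) dx
Step 1: Antiderivative F(x) = (5/2)x^2 + 1x
Step 2: F(6) = (5/2)*6^2 + 1*6 = 90 + 6 = 96
Step 3: F(5) = (5/2)*5^2 + 1*5 = 62.5 + 5 = 67.5
Step 4: nu([5,6]) = F(6) - F(5) = 96 - 67.5 = 28.5


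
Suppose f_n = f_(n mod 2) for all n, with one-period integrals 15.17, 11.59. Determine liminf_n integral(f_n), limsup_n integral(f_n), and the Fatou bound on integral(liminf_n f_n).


The sequence (integral(f_n)) is periodic with period 2, repeating the values 15.17, 11.59 indefinitely.
Step 1: For a periodic sequence, every tail (a_m, a_(m+1), ...) contains all 2 period values infinitely often.
Step 2: Hence inf of every tail = min of the period values = min(15.17, 11.59) = 11.59.
        liminf_n integral(f_n) = sup over m of (inf of tail from m) = 11.59.
Step 3: Similarly sup of every tail = max of the period values = 15.17.
        limsup_n integral(f_n) = 15.17.
Step 4: Fatou's lemma: integral(liminf_n f_n) <= liminf_n integral(f_n) = 11.59.
        So the integral of the pointwise liminf is at most 11.59.


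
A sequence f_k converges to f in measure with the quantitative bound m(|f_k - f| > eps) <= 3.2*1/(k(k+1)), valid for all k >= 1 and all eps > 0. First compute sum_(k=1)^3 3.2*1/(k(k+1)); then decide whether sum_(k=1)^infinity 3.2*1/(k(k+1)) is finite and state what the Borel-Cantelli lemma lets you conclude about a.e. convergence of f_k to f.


Step 1: List the terms 3.2*1/(k(k+1)) for k = 1 to 3:
  k=1: 1.6
  k=2: 0.533333
  k=3: 0.266667
Step 2: Partial sum = 1.6 + 0.533333 + 0.266667
     = 2.4
Step 3: The full series sum_(k>=1) 3.2*1/(k(k+1)) converges (telescoping series sum 1/(k(k+1)) = 1; a constant multiple of a convergent series converges).
Step 4: Fix eps > 0. Since sum_k m(|f_k - f| > eps) < infinity, the Borel-Cantelli lemma gives
        m(limsup_k {|f_k - f| > eps}) = 0, i.e. for a.e. x, |f_k(x) - f(x)| <= eps for all large k.
        Applying this with eps = 1/j for j = 1, 2, ... and intersecting the countably many full-measure sets,
        for a.e. x we get limsup_k |f_k(x) - f(x)| <= 1/j for every j, hence f_k -> f almost everywhere.
Conclusion: series converges; Borel-Cantelli yields f_k -> f a.e.


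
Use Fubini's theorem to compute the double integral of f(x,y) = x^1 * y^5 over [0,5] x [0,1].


By Fubini's theorem, the double integral factors as a product of single integrals:
Step 1: integral_0^5 x^1 dx = [x^2/2] from 0 to 5
     = 5^2/2 = 12.5
Step 2: integral_0^1 y^5 dy = [y^6/6] from 0 to 1
     = 1^6/6 = 0.166667
Step 3: Double integral = 12.5 * 0.166667 = 2.083333


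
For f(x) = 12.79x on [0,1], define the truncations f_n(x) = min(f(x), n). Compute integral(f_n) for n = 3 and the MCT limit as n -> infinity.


f(x) = 12.79x on [0,1]; f_n(x) = min(12.79x, n). At n = 3:
Step 1: f(x) reaches 3 at x = 3/12.79 = 0.234558
Step 2: integral(f_3) = integral(12.79x, 0, 0.234558) + integral(3, 0.234558, 1)
       = 12.79*0.234558^2/2 + 3*(1 - 0.234558)
       = 0.351837 + 2.296325
       = 2.648163
Step 3: As n -> infinity, f_n increases to f, so by MCT integral(f_n) -> integral(f) = 12.79/2 = 6.395.
Convergence: integral(f_3) = 2.648163 -> 6.395 as n -> infinity


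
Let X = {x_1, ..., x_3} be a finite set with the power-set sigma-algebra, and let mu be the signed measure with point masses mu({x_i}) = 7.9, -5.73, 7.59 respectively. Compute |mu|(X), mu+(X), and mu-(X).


Step 1: Every measurable set is a union of atoms (the cells / points), so a Hahn decomposition is
  obtained by grouping atoms by sign: P = union of atoms with mu > 0, N = union of the remaining atoms.
  Atoms in P (indices): 1, 3;  atoms in N (indices): 2
  Positive values: 7.9, 7.59
  Negative values: -5.73
Step 2: mu+(X) = mu(P) = sum of positive atom values = 15.49
Step 3: mu-(X) = -mu(N) = sum of |negative atom values| = 5.73
Step 4: |mu|(X) = mu+(X) + mu-(X) = 15.49 + 5.73 = 21.22


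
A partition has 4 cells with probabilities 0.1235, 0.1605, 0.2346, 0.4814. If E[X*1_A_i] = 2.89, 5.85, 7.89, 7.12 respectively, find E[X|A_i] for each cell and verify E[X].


For each cell A_i: E[X|A_i] = E[X*1_A_i] / P(A_i)
Step 1: E[X|A_1] = 2.89 / 0.1235 = 23.40081
Step 2: E[X|A_2] = 5.85 / 0.1605 = 36.448598
Step 3: E[X|A_3] = 7.89 / 0.2346 = 33.631714
Step 4: E[X|A_4] = 7.12 / 0.4814 = 14.790195
Verification: E[X] = sum E[X*1_A_i] = 2.89 + 5.85 + 7.89 + 7.12 = 23.75


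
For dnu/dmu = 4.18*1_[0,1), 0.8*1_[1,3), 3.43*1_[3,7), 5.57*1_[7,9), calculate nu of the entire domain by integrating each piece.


Integrate each piece of the Radon-Nikodym derivative:
Step 1: integral_0^1 4.18 dx = 4.18*(1-0) = 4.18*1 = 4.18
Step 2: integral_1^3 0.8 dx = 0.8*(3-1) = 0.8*2 = 1.6
Step 3: integral_3^7 3.43 dx = 3.43*(7-3) = 3.43*4 = 13.72
Step 4: integral_7^9 5.57 dx = 5.57*(9-7) = 5.57*2 = 11.14
Total: 4.18 + 1.6 + 13.72 + 11.14 = 30.64


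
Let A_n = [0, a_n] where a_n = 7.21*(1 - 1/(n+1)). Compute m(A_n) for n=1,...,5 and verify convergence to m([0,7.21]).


By continuity of measure from below: if A_n increases to A, then m(A_n) -> m(A).
Here A = [0, 7.21], so m(A) = 7.21
Step 1: a_1 = 7.21*(1 - 1/2) = 3.605, m(A_1) = 3.605
Step 2: a_2 = 7.21*(1 - 1/3) = 4.8067, m(A_2) = 4.8067
Step 3: a_3 = 7.21*(1 - 1/4) = 5.4075, m(A_3) = 5.4075
Step 4: a_4 = 7.21*(1 - 1/5) = 5.768, m(A_4) = 5.768
Step 5: a_5 = 7.21*(1 - 1/6) = 6.0083, m(A_5) = 6.0083
Limit: m(A_n) -> m([0,7.21]) = 7.21


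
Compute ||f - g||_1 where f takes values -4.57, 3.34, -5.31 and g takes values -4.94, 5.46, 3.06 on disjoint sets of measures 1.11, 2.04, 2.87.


Step 1: Compute differences f_i - g_i:
  -4.57 - -4.94 = 0.37
  3.34 - 5.46 = -2.12
  -5.31 - 3.06 = -8.37
Step 2: Compute |diff|^1 * measure for each set:
  |0.37|^1 * 1.11 = 0.37 * 1.11 = 0.4107
  |-2.12|^1 * 2.04 = 2.12 * 2.04 = 4.3248
  |-8.37|^1 * 2.87 = 8.37 * 2.87 = 24.0219
Step 3: Sum = 28.7574
Step 4: ||f-g||_1 = (28.7574)^(1/1) = 28.7574


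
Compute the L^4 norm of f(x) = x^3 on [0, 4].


Step 1: ||f||_4 = (integral_0^4 |x^3|^4 dx)^(1/4)
     = (integral_0^4 x^12 dx)^(1/4)
Step 2: integral_0^4 x^12 dx = [x^13/(13)] from 0 to 4 = 4^13/13
     = 67108864/13 = 5.162220e+06
Step 3: ||f||_4 = (5.162220e+06)^(1/4) = 47.666047


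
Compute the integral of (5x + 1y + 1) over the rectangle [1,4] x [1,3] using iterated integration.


By Fubini, integrate in x first, then y.
Step 1: Fix y, integrate over x in [1,4]:
  integral(5x + 1y + 1, x=1..4)
  = 5*(4^2 - 1^2)/2 + (1y + 1)*(4 - 1)
  = 37.5 + (1y + 1)*3
  = 37.5 + 3y + 3
  = 40.5 + 3y
Step 2: Integrate over y in [1,3]:
  integral(40.5 + 3y, y=1..3)
  = 40.5*2 + 3*(3^2 - 1^2)/2
  = 81 + 12
  = 93


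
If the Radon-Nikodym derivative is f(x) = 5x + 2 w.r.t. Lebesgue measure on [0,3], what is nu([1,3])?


nu(A) = integral_A (dnu/dmu) dmu = integral_1^3 (5x + 2) dx
Step 1: Antiderivative F(x) = (5/2)x^2 + 2x
Step 2: F(3) = (5/2)*3^2 + 2*3 = 22.5 + 6 = 28.5
Step 3: F(1) = (5/2)*1^2 + 2*1 = 2.5 + 2 = 4.5
Step 4: nu([1,3]) = F(3) - F(1) = 28.5 - 4.5 = 24


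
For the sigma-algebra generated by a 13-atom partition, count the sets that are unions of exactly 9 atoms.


Each element of F is a union of some subset of the 13 atoms.
Elements that are unions of exactly 9 atoms correspond to 9-element subsets of the 13 atoms.
Count = C(13, 9) = 13! / (9! * 4!) = 715.


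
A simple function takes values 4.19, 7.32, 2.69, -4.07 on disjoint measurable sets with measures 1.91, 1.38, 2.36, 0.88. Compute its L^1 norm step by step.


Step 1: Compute |f_i|^1 for each value:
  |4.19|^1 = 4.19
  |7.32|^1 = 7.32
  |2.69|^1 = 2.69
  |-4.07|^1 = 4.07
Step 2: Multiply by measures and sum:
  4.19 * 1.91 = 8.0029
  7.32 * 1.38 = 10.1016
  2.69 * 2.36 = 6.3484
  4.07 * 0.88 = 3.5816
Sum = 8.0029 + 10.1016 + 6.3484 + 3.5816 = 28.0345
Step 3: Take the p-th root:
||f||_1 = (28.0345)^(1/1) = 28.0345


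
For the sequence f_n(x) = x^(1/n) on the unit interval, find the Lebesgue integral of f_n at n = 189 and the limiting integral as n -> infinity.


At n = 189: f_189(x) = x^(1/189).
Step 1: integral(x^(1/189), 0, 1) = [x^(1/189+1) / (1/189+1)] from 0 to 1
     = 1 / (1/189 + 1) = 1 / ((189+1)/189) = 189/(189+1)
     = 189/190 = 0.994737
Step 2: As n -> infinity, f_n(x) = x^(1/n) -> 1 for x in (0,1], and f_n is increasing in n.
By MCT, lim_n integral(f_n) = integral(lim_n f_n) = integral(1, 0, 1) = 1.
Step 3: Verify convergence: 189/190 = 0.994737 -> 1


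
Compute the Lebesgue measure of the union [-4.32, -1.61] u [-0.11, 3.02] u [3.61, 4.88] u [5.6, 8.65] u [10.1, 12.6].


For pairwise disjoint intervals, m(union) = sum of lengths.
= (-1.61 - -4.32) + (3.02 - -0.11) + (4.88 - 3.61) + (8.65 - 5.6) + (12.6 - 10.1)
= 2.71 + 3.13 + 1.27 + 3.05 + 2.5
= 12.66


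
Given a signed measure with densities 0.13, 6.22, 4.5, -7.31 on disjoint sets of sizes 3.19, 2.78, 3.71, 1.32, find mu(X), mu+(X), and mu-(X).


Step 1: Compute signed measure on each set:
  Set 1: 0.13 * 3.19 = 0.4147
  Set 2: 6.22 * 2.78 = 17.2916
  Set 3: 4.5 * 3.71 = 16.695
  Set 4: -7.31 * 1.32 = -9.6492
Step 2: Total signed measure = (0.4147) + (17.2916) + (16.695) + (-9.6492)
     = 24.7521
Step 3: Positive part mu+(X) = sum of positive contributions = 34.4013
Step 4: Negative part mu-(X) = |sum of negative contributions| = 9.6492


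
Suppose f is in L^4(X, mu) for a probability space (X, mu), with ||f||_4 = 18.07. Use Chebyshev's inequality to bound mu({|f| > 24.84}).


Chebyshev/Markov inequality: mu(|f| > eps) <= (||f||_p / eps)^p
Step 1: ||f||_4 / eps = 18.07 / 24.84 = 0.727456
Step 2: Raise to power p = 4:
  (0.727456)^4 = 0.280044
Step 3: Therefore mu(|f| > 24.84) <= 0.280044


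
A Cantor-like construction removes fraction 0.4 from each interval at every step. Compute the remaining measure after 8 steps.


Step 1: At each step, fraction remaining = 1 - 0.4 = 0.6
Step 2: After 8 steps, measure = (0.6)^8
Result = 0.016796


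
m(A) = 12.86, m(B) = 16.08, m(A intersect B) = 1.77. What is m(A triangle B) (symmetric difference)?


m(A Delta B) = m(A) + m(B) - 2*m(A n B)
= 12.86 + 16.08 - 2*1.77
= 12.86 + 16.08 - 3.54
= 25.4


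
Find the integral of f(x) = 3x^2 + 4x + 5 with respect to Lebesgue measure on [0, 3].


The Lebesgue integral of a Riemann-integrable function agrees with the Riemann integral.
Antiderivative F(x) = (3/3)x^3 + (4/2)x^2 + 5x
F(3) = (3/3)*3^3 + (4/2)*3^2 + 5*3
     = (3/3)*27 + (4/2)*9 + 5*3
     = 27 + 18 + 15
     = 60
F(0) = 0.0
Integral = F(3) - F(0) = 60 - 0.0 = 60
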